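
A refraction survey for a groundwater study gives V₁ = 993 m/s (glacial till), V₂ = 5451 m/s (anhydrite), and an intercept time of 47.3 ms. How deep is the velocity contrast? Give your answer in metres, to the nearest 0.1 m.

23.9 m

θ_c = arcsin(993/5451) = 10.50°; cos θ_c = 0.9833.
tᵢ = 2h cos θ_c/V₁ ⇒ h = tᵢ·V₁/(2 cos θ_c) = 0.0473·993/(2·0.9833) = 23.88 m.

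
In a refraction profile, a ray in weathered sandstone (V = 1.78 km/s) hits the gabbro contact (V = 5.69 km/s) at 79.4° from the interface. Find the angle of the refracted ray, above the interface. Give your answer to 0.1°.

54.0°

Convert to the normal: θ₁ = 90° − 79.4° = 10.6°.
Snell's law: sin θ₂ = (V₂/V₁)·sin θ₁ = (5.69/1.78)·sin 10.6° = 0.5880.
θ₂ = sin⁻¹(0.5880) = 36.02° (from vertical).
From the interface: 90° − 36.02° = 53.98°.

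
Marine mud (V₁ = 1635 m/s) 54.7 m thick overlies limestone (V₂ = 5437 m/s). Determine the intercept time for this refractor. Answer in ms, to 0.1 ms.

63.8 ms

tᵢ = 2h·√(V₂²−V₁²)/(V₁V₂).
√(V₂²−V₁²) = √(5437²−1635²) = 5185.3 m/s.
tᵢ = 2·54.7·5185.3/(1635·5437) = 0.06381 s.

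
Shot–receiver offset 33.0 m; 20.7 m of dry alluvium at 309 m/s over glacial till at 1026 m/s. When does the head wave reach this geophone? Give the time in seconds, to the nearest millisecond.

θ_c = arcsin(V₁/V₂) = arcsin(309/1026) = 17.53°, cos θ_c = 0.9536.
Intercept time tᵢ = 2h cos θ_c / V₁ = 2·20.7·0.9536/309 = 0.12776 s.
t = x/V₂ + tᵢ = 33.0/1026 + 0.12776 = 0.15992 s.

0.160 s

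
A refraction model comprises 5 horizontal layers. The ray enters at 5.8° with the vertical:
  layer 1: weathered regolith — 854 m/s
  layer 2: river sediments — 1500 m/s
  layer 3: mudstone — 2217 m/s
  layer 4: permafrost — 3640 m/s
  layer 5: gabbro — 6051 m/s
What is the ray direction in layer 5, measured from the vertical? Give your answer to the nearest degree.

Snell's law across each interface conserves sin θ / V, so sin θ_5 = V_5·sin θ₁/V₁.
sin θ_5 = 6051 × sin 5.8° / 854 = 0.7160.
θ_5 = arcsin 0.7160 = 45.73°.

46°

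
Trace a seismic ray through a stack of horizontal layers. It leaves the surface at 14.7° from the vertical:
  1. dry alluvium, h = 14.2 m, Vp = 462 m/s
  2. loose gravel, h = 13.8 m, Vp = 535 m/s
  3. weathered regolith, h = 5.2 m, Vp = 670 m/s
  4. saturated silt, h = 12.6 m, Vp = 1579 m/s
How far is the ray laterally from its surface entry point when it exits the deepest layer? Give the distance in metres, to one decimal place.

Ray parameter p = sin 14.7° / 462 m/s = 5.4926e-04 s/m.
Layer 1: θ = 14.70°; offset = 14.2·tan 14.70° = 3.725 m.
Layer 2: sin θ = p·535 = 0.2939 → θ = 17.09°; offset = 13.8·tan 17.09° = 4.242 m.
Layer 3: sin θ = p·670 = 0.3680 → θ = 21.59°; offset = 5.2·tan 21.59° = 2.058 m.
Layer 4: sin θ = p·1579 = 0.8673 → θ = 60.14°; offset = 12.6·tan 60.14° = 21.951 m.
Total horizontal offset = 31.977 m.

32.0 m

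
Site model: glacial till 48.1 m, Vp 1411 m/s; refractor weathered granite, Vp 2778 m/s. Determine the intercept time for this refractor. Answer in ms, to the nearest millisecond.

tᵢ = 2h·√(V₂²−V₁²)/(V₁V₂).
√(V₂²−V₁²) = √(2778²−1411²) = 2393.0 m/s.
tᵢ = 2·48.1·2393.0/(1411·2778) = 0.05873 s.

59 ms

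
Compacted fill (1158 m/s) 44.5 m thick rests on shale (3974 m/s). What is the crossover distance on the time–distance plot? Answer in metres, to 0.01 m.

x_cross = 2h·√((V₂+V₁)/(V₂−V₁)).
(V₂+V₁)/(V₂−V₁) = (3974+1158)/(3974−1158) = 1.8224; √ = 1.3500.
x_cross = 2·44.5·1.3500 = 120.15 m.

120.15 m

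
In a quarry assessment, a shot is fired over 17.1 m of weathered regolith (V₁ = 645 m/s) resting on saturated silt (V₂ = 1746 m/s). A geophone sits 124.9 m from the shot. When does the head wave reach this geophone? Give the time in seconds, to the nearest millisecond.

t = x/V₂ + 2h·√(V₂²−V₁²)/(V₁V₂).
√(V₂²−V₁²) = √(1746²−645²) = 1622.5 m/s; delay term = 2·17.1·1622.5/(645·1746) = 0.04927 s.
t = 124.9/1746 + 0.04927 = 0.12081 s.

0.121 s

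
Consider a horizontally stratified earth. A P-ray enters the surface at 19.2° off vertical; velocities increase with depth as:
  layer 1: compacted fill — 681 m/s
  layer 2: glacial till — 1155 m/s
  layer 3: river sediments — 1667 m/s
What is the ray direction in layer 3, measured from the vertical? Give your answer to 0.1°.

53.6°

Ray parameter p = sin 19.2° / 681 = 4.8292e-04 s/m.
sin θ_3 = p·V_3 = 4.8292e-04 × 1667 = 0.8050.
θ_3 = arcsin 0.8050 = 53.61°.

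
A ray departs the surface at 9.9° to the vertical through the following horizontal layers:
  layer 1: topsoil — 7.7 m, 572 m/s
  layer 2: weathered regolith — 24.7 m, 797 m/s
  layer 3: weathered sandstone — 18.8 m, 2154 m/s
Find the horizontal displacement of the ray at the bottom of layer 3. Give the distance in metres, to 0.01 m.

Apply Snell's law at each interface; in layer i the horizontal offset is hᵢ·tan θᵢ.
Layer 1: θ = 9.90°; offset = 7.7·tan 9.90° = 1.3439 m.
Layer 2: sin θ = 797·sin 9.9°/572 = 0.2396, θ = 13.86°; offset = 24.7·tan 13.86° = 6.0946 m.
Layer 3: sin θ = 2154·sin 9.9°/572 = 0.6474, θ = 40.35°; offset = 18.8·tan 40.35° = 15.9711 m.
Total horizontal offset = 23.4095 m.

23.41 m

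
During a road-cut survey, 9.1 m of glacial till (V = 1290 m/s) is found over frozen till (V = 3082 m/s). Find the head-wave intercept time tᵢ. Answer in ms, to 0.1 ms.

θ_c = arcsin(V₁/V₂) = arcsin(1290/3082) = 24.74°; cos θ_c = 0.9082.
tᵢ = 2h·cos θ_c / V₁ = 2·9.1·0.9082 / 1290 = 0.01281 s.

12.8 ms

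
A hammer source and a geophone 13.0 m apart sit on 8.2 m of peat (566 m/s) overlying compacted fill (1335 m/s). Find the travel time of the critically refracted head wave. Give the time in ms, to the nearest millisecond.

θ_c = arcsin(V₁/V₂) = arcsin(566/1335) = 25.09°, cos θ_c = 0.9057.
Intercept time tᵢ = 2h cos θ_c / V₁ = 2·8.2·0.9057/566 = 0.02624 s.
t = x/V₂ + tᵢ = 13.0/1335 + 0.02624 = 0.03598 s.

36 ms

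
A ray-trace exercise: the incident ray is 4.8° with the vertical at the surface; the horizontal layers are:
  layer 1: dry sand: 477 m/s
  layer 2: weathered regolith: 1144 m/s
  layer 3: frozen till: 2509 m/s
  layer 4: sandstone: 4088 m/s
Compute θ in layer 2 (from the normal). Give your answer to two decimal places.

11.58°

Ray parameter p = sin 4.8° / 477 = 1.7543e-04 s/m.
sin θ_2 = p·V_2 = 1.7543e-04 × 1144 = 0.2007.
θ_2 = 11.58° from the vertical.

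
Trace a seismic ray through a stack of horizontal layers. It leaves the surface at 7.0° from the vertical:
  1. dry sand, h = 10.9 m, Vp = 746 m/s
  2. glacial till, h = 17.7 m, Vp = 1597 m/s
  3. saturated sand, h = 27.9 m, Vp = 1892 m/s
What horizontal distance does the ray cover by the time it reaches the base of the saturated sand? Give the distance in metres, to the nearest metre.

15 m

p = sin θ₁/V₁ = sin 7.0°/746 = 1.6336e-04 s/m is conserved through the stack.
Layer 1: θ = 7.00°; offset = 10.9·tan 7.00° = 1.338 m.
Layer 2: sin θ = p·1597 = 0.2609 → θ = 15.12°; offset = 17.7·tan 15.12° = 4.783 m.
Layer 3: sin θ = p·1892 = 0.3091 → θ = 18.00°; offset = 27.9·tan 18.00° = 9.067 m.
Total horizontal offset = 15.189 m.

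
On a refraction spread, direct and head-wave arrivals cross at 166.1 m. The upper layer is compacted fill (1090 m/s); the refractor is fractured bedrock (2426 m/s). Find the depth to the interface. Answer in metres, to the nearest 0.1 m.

h = (x_cross/2)·√((V₂−V₁)/(V₂+V₁)).
(V₂−V₁)/(V₂+V₁) = (2426−1090)/(2426+1090) = 0.3800; √ = 0.6164.
h = (166.1/2)·0.6164 = 51.19 m.

51.2 m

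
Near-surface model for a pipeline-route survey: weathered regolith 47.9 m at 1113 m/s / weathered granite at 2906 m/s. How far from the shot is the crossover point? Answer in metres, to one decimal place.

θ_c = arcsin(1113/2906) = 22.52°, so cos θ_c = 0.9237 and tᵢ = 2h cos θ_c/V₁ = 0.0795 s.
At crossover x/V₁ = x/V₂ + tᵢ ⇒ x = tᵢ/(1/V₁ − 1/V₂) = 0.07951/(8.9847e-04 − 3.4412e-04) = 143.43 m.

143.4 m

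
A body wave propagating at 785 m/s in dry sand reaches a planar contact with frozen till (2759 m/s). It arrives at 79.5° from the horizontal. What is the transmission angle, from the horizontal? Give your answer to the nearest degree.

50°

Convert to the normal: θ₁ = 90° − 79.5° = 10.5°.
sin θ₁/V₁ = sin θ₂/V₂ ⇒ sin θ₂ = 2759·sin 10.5°/785 = 2759·0.1822/785 = 0.6405.
θ₂ = sin⁻¹(0.6405) = 39.83° (from vertical).
From the interface: 90° − 39.83° = 50.17°.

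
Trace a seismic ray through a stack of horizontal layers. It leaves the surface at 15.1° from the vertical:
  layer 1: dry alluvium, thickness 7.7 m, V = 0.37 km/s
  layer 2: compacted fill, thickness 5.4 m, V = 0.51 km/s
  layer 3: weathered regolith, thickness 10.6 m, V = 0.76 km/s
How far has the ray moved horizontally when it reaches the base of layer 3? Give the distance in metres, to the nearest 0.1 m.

10.9 m

p = sin θ₁/V₁ = sin 15.1°/0.37 = 7.0407e-01 s/km is conserved through the stack.
Layer 1: θ = 15.10°; offset = 7.7·tan 15.10° = 2.078 m.
Layer 2: sin θ = p·0.51 = 0.3591 → θ = 21.04°; offset = 5.4·tan 21.04° = 2.078 m.
Layer 3: sin θ = p·0.76 = 0.5351 → θ = 32.35°; offset = 10.6·tan 32.35° = 6.714 m.
Σ offsets = 10.869 m.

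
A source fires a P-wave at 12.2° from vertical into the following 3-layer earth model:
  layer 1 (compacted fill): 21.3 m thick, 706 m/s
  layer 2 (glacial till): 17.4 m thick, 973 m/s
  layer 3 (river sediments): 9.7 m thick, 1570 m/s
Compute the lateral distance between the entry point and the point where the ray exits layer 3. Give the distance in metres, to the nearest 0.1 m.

Apply Snell's law at each interface; in layer i the horizontal offset is hᵢ·tan θᵢ.
Layer 1: θ = 12.20°; offset = 21.3·tan 12.20° = 4.605 m.
Layer 2: sin θ = 973·sin 12.2°/706 = 0.2912, θ = 16.93°; offset = 17.4·tan 16.93° = 5.297 m.
Layer 3: sin θ = 1570·sin 12.2°/706 = 0.4699, θ = 28.03°; offset = 9.7·tan 28.03° = 5.164 m.
Summing the layer offsets gives 15.067 m.

15.1 m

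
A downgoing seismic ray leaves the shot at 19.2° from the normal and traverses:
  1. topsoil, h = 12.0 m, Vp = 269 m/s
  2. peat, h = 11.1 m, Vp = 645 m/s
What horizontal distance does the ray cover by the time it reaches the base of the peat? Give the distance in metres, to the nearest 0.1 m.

18.4 m

p = sin θ₁/V₁ = sin 19.2°/269 = 1.2226e-03 s/m is conserved through the stack.
Layer 1: θ = 19.20°; offset = 12.0·tan 19.20° = 4.179 m.
Layer 2: sin θ = p·645 = 0.7885 → θ = 52.05°; offset = 11.1·tan 52.05° = 14.233 m.
Total horizontal offset = 18.412 m.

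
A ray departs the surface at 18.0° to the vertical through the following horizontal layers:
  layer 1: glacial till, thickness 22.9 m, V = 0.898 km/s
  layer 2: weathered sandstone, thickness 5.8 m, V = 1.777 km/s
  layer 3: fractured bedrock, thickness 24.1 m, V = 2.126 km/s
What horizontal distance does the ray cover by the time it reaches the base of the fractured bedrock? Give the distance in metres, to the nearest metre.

Apply Snell's law at each interface; in layer i the horizontal offset is hᵢ·tan θᵢ.
Layer 1: θ = 18.00°; offset = 22.9·tan 18.00° = 7.441 m.
Layer 2: sin θ = 1.777·sin 18.0°/0.898 = 0.6115, θ = 37.70°; offset = 5.8·tan 37.70° = 4.482 m.
Layer 3: sin θ = 2.126·sin 18.0°/0.898 = 0.7316, θ = 47.02°; offset = 24.1·tan 47.02° = 25.862 m.
Total horizontal offset = 37.785 m.

38 m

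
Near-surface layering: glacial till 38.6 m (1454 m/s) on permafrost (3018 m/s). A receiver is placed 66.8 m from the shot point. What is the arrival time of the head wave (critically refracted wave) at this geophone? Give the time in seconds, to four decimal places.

0.0687 s

θ_c = arcsin(V₁/V₂) = arcsin(1454/3018) = 28.80°, cos θ_c = 0.8763.
Intercept time tᵢ = 2h cos θ_c / V₁ = 2·38.6·0.8763/1454 = 0.04653 s.
t = x/V₂ + tᵢ = 66.8/3018 + 0.04653 = 0.06866 s.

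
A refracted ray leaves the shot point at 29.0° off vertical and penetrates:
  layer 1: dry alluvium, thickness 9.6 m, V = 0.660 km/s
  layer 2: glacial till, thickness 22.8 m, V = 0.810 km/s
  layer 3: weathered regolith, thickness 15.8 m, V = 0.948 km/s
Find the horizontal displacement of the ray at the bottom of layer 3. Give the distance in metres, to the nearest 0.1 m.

37.5 m

Ray parameter p = sin 29.0° / 0.660 km/s = 7.3456e-01 s/km.
Layer 1: θ = 29.00°; offset = 9.6·tan 29.00° = 5.321 m.
Layer 2: sin θ = p·0.810 = 0.5950 → θ = 36.51°; offset = 22.8·tan 36.51° = 16.879 m.
Layer 3: sin θ = p·0.948 = 0.6964 → θ = 44.14°; offset = 15.8·tan 44.14° = 15.330 m.
Σ offsets = 37.530 m.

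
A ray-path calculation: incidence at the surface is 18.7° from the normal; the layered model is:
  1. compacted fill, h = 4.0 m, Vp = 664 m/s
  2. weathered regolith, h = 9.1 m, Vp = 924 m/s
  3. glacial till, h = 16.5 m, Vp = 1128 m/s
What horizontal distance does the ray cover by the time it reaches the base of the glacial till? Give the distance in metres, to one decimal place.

16.6 m

Apply Snell's law at each interface; in layer i the horizontal offset is hᵢ·tan θᵢ.
Layer 1: θ = 18.70°; offset = 4.0·tan 18.70° = 1.354 m.
Layer 2: sin θ = 924·sin 18.7°/664 = 0.4462, θ = 26.50°; offset = 9.1·tan 26.50° = 4.537 m.
Layer 3: sin θ = 1128·sin 18.7°/664 = 0.5447, θ = 33.00°; offset = 16.5·tan 33.00° = 10.716 m.
Σ offsets = 16.606 m.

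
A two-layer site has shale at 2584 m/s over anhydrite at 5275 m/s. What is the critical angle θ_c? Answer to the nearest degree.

29°

At critical incidence the refracted ray runs along the interface (θ₂ = 90°), so sin θ_c = V₁/V₂.
θ_c = arcsin(2584/5275) = arcsin 0.4899 = 29.33°.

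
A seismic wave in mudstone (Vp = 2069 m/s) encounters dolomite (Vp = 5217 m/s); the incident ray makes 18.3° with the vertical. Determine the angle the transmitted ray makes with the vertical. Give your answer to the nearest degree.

Snell's law: sin θ₂ = (V₂/V₁)·sin θ₁ = (5217/2069)·sin 18.3° = 0.7917.
θ₂ = sin⁻¹(0.7917) = 52.35° (from vertical).

52°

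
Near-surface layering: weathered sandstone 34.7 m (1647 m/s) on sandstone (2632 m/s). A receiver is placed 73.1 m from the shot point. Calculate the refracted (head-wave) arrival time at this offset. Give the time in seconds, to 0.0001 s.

0.0606 s

t = x/V₂ + 2h·√(V₂²−V₁²)/(V₁V₂).
√(V₂²−V₁²) = √(2632²−1647²) = 2053.0 m/s; delay term = 2·34.7·2053.0/(1647·2632) = 0.03287 s.
t = 73.1/2632 + 0.03287 = 0.06064 s.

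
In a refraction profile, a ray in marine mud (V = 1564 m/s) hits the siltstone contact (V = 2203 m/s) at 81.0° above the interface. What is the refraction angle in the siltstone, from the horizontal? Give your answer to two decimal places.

77.27°

Convert to the normal: θ₁ = 90° − 81.0° = 9.0°.
Snell's law: sin θ₂ = (V₂/V₁)·sin θ₁ = (2203/1564)·sin 9.0° = 0.2203.
θ₂ = sin⁻¹(0.2203) = 12.73° (from vertical).
From the interface: 90° − 12.73° = 77.27°.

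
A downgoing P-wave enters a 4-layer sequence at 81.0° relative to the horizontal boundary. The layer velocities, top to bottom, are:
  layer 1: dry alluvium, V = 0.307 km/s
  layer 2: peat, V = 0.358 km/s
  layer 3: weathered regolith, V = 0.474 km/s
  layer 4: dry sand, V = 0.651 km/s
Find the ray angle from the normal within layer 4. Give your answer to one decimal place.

19.4°

From the normal: θ₁ = 90° − 81.0° = 9.0°.
Ray parameter p = sin 9.0° / 0.307 = 5.0956e-01 s/km.
sin θ_4 = p·V_4 = 5.0956e-01 × 0.651 = 0.3317.
θ_4 = arcsin 0.3317 = 19.37°.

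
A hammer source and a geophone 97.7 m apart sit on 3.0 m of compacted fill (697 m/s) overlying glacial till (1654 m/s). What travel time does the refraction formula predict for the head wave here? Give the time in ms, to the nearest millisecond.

θ_c = arcsin(V₁/V₂) = arcsin(697/1654) = 24.92°, cos θ_c = 0.9069.
Intercept time tᵢ = 2h cos θ_c / V₁ = 2·3.0·0.9069/697 = 0.00781 s.
t = x/V₂ + tᵢ = 97.7/1654 + 0.00781 = 0.06688 s.

67 ms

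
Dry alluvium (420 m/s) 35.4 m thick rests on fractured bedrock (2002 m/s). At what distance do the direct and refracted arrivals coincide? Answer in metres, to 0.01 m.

x_cross = 2h·√((V₂+V₁)/(V₂−V₁)).
(V₂+V₁)/(V₂−V₁) = (2002+420)/(2002−420) = 1.5310; √ = 1.2373.
x_cross = 2·35.4·1.2373 = 87.60 m.

87.60 m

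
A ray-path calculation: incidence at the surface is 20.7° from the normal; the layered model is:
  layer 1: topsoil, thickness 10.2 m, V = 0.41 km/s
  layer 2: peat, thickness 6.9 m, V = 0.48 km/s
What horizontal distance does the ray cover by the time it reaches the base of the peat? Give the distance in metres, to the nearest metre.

7 m

Apply Snell's law at each interface; in layer i the horizontal offset is hᵢ·tan θᵢ.
Layer 1: θ = 20.70°; offset = 10.2·tan 20.70° = 3.854 m.
Layer 2: sin θ = 0.48·sin 20.7°/0.41 = 0.4138, θ = 24.45°; offset = 6.9·tan 24.45° = 3.137 m.
Σ offsets = 6.991 m.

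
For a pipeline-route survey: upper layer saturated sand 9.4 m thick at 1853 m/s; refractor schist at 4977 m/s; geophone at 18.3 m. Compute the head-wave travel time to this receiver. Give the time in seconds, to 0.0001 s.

0.0131 s

t = x/V₂ + 2h·√(V₂²−V₁²)/(V₁V₂).
√(V₂²−V₁²) = √(4977²−1853²) = 4619.2 m/s; delay term = 2·9.4·4619.2/(1853·4977) = 0.00942 s.
t = 18.3/4977 + 0.00942 = 0.01309 s.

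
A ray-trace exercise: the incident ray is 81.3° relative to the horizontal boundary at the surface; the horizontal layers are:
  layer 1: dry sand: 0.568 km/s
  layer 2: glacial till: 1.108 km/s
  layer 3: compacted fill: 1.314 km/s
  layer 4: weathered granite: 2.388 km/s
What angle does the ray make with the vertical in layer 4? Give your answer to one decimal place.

39.5°

From the normal: θ₁ = 90° − 81.3° = 8.7°.
Ray parameter p = sin 8.7° / 0.568 = 2.6630e-01 s/km.
sin θ_4 = p·V_4 = 2.6630e-01 × 2.388 = 0.6359.
θ_4 = arcsin 0.6359 = 39.49°.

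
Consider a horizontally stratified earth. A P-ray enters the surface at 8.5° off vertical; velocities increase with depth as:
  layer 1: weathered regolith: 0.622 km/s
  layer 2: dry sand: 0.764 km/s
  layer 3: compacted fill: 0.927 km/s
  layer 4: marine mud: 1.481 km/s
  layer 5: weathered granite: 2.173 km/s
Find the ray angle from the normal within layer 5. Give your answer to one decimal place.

31.1°

Ray parameter p = sin 8.5° / 0.622 = 2.3764e-01 s/km.
sin θ_5 = p·V_5 = 2.3764e-01 × 2.173 = 0.5164.
θ_5 = arcsin 0.5164 = 31.09°.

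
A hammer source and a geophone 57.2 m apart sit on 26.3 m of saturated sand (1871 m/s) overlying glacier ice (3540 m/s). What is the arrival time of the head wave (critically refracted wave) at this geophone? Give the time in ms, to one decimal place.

θ_c = arcsin(V₁/V₂) = arcsin(1871/3540) = 31.91°, cos θ_c = 0.8489.
Intercept time tᵢ = 2h cos θ_c / V₁ = 2·26.3·0.8489/1871 = 0.02387 s.
t = x/V₂ + tᵢ = 57.2/3540 + 0.02387 = 0.04002 s.

40.0 ms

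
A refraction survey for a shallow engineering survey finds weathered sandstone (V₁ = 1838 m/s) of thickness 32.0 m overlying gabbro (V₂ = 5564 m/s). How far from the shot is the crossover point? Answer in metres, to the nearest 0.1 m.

x_cross = 2h·√((V₂+V₁)/(V₂−V₁)).
(V₂+V₁)/(V₂−V₁) = (5564+1838)/(5564−1838) = 1.9866; √ = 1.4095.
x_cross = 2·32.0·1.4095 = 90.21 m.

90.2 m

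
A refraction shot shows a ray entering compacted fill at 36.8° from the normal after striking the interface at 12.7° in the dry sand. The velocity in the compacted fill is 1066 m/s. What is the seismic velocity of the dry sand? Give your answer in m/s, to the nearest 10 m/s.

390 m/s

sin 12.7° = 0.2198; sin 36.8° = 0.5990.
V₁ = V₂·(sin θ₁/sin θ₂) = 1066·(0.2198/0.5990) = 391.23 m/s.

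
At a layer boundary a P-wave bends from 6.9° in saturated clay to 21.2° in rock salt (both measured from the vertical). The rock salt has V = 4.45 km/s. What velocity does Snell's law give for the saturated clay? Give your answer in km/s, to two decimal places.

1.48 km/s

sin 6.9° = 0.1201; sin 21.2° = 0.3616.
V₁ = V₂·(sin θ₁/sin θ₂) = 4.45·(0.1201/0.3616) = 1.48 km/s.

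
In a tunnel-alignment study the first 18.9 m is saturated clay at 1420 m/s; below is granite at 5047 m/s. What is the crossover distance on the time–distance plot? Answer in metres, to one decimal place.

x_cross = 2h·√((V₂+V₁)/(V₂−V₁)).
(V₂+V₁)/(V₂−V₁) = (5047+1420)/(5047−1420) = 1.7830; √ = 1.3353.
x_cross = 2·18.9·1.3353 = 50.47 m.

50.5 m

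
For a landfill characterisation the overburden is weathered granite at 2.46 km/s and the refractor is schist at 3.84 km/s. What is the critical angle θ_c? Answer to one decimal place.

At critical incidence the refracted ray runs along the interface (θ₂ = 90°), so sin θ_c = V₁/V₂.
θ_c = arcsin(2.46/3.84) = arcsin 0.6406 = 39.84°.

39.8°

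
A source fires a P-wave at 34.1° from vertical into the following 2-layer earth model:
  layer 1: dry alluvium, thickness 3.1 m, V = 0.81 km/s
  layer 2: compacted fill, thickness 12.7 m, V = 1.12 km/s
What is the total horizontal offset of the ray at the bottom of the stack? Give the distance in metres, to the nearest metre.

18 m

Ray parameter p = sin 34.1° / 0.81 km/s = 6.9215e-01 s/km.
Layer 1: θ = 34.10°; offset = 3.1·tan 34.10° = 2.099 m.
Layer 2: sin θ = p·1.12 = 0.7752 → θ = 50.82°; offset = 12.7·tan 50.82° = 15.585 m.
Total horizontal offset = 17.684 m.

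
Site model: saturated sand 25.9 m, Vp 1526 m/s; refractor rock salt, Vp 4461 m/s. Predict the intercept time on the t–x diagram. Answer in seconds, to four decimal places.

0.0319 s

tᵢ = 2h·√(V₂²−V₁²)/(V₁V₂).
√(V₂²−V₁²) = √(4461²−1526²) = 4191.9 m/s.
tᵢ = 2·25.9·4191.9/(1526·4461) = 0.03190 s.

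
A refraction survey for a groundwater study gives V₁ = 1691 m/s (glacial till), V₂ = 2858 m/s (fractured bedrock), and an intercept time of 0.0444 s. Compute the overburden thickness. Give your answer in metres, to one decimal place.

θ_c = arcsin(1691/2858) = 36.28°; cos θ_c = 0.8062.
tᵢ = 2h cos θ_c/V₁ ⇒ h = tᵢ·V₁/(2 cos θ_c) = 0.0444·1691/(2·0.8062) = 46.57 m.

46.6 m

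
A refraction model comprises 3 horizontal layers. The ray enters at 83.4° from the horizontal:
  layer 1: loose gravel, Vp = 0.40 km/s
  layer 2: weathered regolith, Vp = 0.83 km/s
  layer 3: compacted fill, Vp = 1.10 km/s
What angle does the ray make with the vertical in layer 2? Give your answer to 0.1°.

From the normal: θ₁ = 90° − 83.4° = 6.6°.
Snell's law across each interface conserves sin θ / V, so sin θ_2 = V_2·sin θ₁/V₁.
sin θ_2 = 0.83 × sin 6.6° / 0.40 = 0.2385.
θ_2 = arcsin 0.2385 = 13.80°.

13.8°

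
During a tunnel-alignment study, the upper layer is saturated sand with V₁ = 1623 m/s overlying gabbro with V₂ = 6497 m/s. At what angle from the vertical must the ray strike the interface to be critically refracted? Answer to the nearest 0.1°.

At critical incidence the refracted ray runs along the interface (θ₂ = 90°), so sin θ_c = V₁/V₂.
θ_c = arcsin(1623/6497) = arcsin 0.2498 = 14.47°.

14.5°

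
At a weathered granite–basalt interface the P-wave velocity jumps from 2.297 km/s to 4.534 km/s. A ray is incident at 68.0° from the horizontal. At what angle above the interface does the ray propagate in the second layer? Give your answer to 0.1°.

42.3°

Convert to the normal: θ₁ = 90° − 68.0° = 22.0°.
Snell's law: sin θ₂ = (V₂/V₁)·sin θ₁ = (4.534/2.297)·sin 22.0° = 0.7394.
θ₂ = arcsin 0.7394 = 47.68° from the normal.
From the interface: 90° − 47.68° = 42.32°.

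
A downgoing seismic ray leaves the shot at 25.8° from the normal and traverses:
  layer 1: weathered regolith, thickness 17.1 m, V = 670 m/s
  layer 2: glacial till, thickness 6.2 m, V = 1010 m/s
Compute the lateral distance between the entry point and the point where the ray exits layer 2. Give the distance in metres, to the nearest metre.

14 m

Apply Snell's law at each interface; in layer i the horizontal offset is hᵢ·tan θᵢ.
Layer 1: θ = 25.80°; offset = 17.1·tan 25.80° = 8.266 m.
Layer 2: sin θ = 1010·sin 25.8°/670 = 0.6561, θ = 41.00°; offset = 6.2·tan 41.00° = 5.390 m.
Total horizontal offset = 13.657 m.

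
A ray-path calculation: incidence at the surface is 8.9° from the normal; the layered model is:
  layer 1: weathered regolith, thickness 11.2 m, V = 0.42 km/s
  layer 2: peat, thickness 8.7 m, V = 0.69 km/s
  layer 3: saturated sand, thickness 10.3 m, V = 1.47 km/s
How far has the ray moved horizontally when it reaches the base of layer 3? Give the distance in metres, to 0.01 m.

Apply Snell's law at each interface; in layer i the horizontal offset is hᵢ·tan θᵢ.
Layer 1: θ = 8.90°; offset = 11.2·tan 8.90° = 1.7539 m.
Layer 2: sin θ = 0.69·sin 8.9°/0.42 = 0.2542, θ = 14.72°; offset = 8.7·tan 14.72° = 2.2863 m.
Layer 3: sin θ = 1.47·sin 8.9°/0.42 = 0.5415, θ = 32.78°; offset = 10.3·tan 32.78° = 6.6341 m.
Total horizontal offset = 10.6743 m.

10.67 m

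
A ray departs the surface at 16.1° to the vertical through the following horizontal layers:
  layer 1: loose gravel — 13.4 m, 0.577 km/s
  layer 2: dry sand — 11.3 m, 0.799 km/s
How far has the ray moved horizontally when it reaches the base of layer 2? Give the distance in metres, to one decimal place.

Apply Snell's law at each interface; in layer i the horizontal offset is hᵢ·tan θᵢ.
Layer 1: θ = 16.10°; offset = 13.4·tan 16.10° = 3.868 m.
Layer 2: sin θ = 0.799·sin 16.1°/0.577 = 0.3840, θ = 22.58°; offset = 11.3·tan 22.58° = 4.700 m.
Total horizontal offset = 8.567 m.

8.6 m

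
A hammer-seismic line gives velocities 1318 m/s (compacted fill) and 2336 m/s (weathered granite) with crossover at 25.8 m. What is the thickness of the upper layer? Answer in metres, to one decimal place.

6.8 m

x_cross = 2h·√((V₂+V₁)/(V₂−V₁)) → h = x_cross / (2·√((V₂+V₁)/(V₂−V₁))).
√((V₂+V₁)/(V₂−V₁)) = √((2336+1318)/(2336−1318)) = 1.8946.
h = 25.8 / (2·1.8946) = 6.81 m.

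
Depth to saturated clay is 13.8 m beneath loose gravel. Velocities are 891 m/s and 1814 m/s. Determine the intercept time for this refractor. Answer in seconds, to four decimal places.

0.0270 s

tᵢ = 2h·√(V₂²−V₁²)/(V₁V₂).
√(V₂²−V₁²) = √(1814²−891²) = 1580.1 m/s.
tᵢ = 2·13.8·1580.1/(891·1814) = 0.02698 s.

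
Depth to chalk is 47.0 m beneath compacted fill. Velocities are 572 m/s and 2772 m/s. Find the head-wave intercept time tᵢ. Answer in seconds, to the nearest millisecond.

0.161 s

θ_c = arcsin(V₁/V₂) = arcsin(572/2772) = 11.91°; cos θ_c = 0.9785.
tᵢ = 2h·cos θ_c / V₁ = 2·47.0·0.9785 / 572 = 0.16080 s.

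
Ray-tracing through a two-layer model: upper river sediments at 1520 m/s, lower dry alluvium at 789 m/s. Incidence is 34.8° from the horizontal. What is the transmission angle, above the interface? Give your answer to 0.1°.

64.8°

Angle from the normal: 90° − 34.8° = 55.2°.
Snell's law: sin θ₂ = (V₂/V₁)·sin θ₁ = (789/1520)·sin 55.2° = 0.4262.
θ₂ = arcsin 0.4262 = 25.23° from the normal.
From the interface: 90° − 25.23° = 64.77°.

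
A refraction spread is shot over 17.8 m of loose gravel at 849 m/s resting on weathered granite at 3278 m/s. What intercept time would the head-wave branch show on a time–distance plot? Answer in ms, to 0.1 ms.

40.5 ms

θ_c = arcsin(V₁/V₂) = arcsin(849/3278) = 15.01°; cos θ_c = 0.9659.
tᵢ = 2h·cos θ_c / V₁ = 2·17.8·0.9659 / 849 = 0.04050 s.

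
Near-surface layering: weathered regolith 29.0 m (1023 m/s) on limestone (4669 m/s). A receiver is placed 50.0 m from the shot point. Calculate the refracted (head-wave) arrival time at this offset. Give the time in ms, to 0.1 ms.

t = x/V₂ + 2h·√(V₂²−V₁²)/(V₁V₂).
√(V₂²−V₁²) = √(4669²−1023²) = 4555.5 m/s; delay term = 2·29.0·4555.5/(1023·4669) = 0.05532 s.
t = 50.0/4669 + 0.05532 = 0.06603 s.

66.0 ms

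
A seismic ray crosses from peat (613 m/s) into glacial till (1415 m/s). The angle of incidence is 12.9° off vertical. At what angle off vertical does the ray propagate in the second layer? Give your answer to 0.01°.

sin θ₁/V₁ = sin θ₂/V₂ ⇒ sin θ₂ = 1415·sin 12.9°/613 = 1415·0.2233/613 = 0.5153.
θ₂ = sin⁻¹(0.5153) = 31.02° (from vertical).

31.02°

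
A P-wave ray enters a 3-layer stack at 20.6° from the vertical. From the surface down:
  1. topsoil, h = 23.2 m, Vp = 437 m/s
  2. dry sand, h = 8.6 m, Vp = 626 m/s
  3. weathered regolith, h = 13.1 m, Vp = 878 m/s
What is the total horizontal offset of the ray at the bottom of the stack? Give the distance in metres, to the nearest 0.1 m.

26.8 m

p = sin θ₁/V₁ = sin 20.6°/437 = 8.0513e-04 s/m is conserved through the stack.
Layer 1: θ = 20.60°; offset = 23.2·tan 20.60° = 8.720 m.
Layer 2: sin θ = p·626 = 0.5040 → θ = 30.27°; offset = 8.6·tan 30.27° = 5.019 m.
Layer 3: sin θ = p·878 = 0.7069 → θ = 44.98°; offset = 13.1·tan 44.98° = 13.092 m.
Σ offsets = 26.831 m.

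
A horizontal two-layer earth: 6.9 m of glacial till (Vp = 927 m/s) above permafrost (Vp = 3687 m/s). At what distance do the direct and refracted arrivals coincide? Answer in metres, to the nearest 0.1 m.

θ_c = arcsin(927/3687) = 14.56°, so cos θ_c = 0.9679 and tᵢ = 2h cos θ_c/V₁ = 0.0144 s.
At crossover x/V₁ = x/V₂ + tᵢ ⇒ x = tᵢ/(1/V₁ − 1/V₂) = 0.01441/(1.0787e-03 − 2.7122e-04) = 17.84 m.

17.8 m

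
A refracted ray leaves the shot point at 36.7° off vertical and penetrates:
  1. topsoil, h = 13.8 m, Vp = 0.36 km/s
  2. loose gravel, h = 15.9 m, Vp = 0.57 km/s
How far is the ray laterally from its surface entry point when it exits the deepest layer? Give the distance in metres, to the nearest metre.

p = sin θ₁/V₁ = sin 36.7°/0.36 = 1.6601e+00 s/km is conserved through the stack.
Layer 1: θ = 36.70°; offset = 13.8·tan 36.70° = 10.286 m.
Layer 2: sin θ = p·0.57 = 0.9462 → θ = 71.13°; offset = 15.9·tan 71.13° = 46.513 m.
Σ offsets = 56.799 m.

57 m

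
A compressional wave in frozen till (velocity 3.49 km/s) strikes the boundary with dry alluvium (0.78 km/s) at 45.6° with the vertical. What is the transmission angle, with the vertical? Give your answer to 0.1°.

9.2°

Snell's law: sin θ₂ = (V₂/V₁)·sin θ₁ = (0.78/3.49)·sin 45.6° = 0.1597.
θ₂ = arcsin 0.1597 = 9.19° from the normal.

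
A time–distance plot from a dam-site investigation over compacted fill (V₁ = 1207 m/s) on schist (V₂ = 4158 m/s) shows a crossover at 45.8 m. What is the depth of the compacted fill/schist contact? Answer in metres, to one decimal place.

h = (x_cross/2)·√((V₂−V₁)/(V₂+V₁)).
(V₂−V₁)/(V₂+V₁) = (4158−1207)/(4158+1207) = 0.5500; √ = 0.7417.
h = (45.8/2)·0.7417 = 16.98 m.

17.0 m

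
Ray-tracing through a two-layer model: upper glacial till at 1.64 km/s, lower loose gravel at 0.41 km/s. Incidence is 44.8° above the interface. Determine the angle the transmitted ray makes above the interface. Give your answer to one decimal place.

Convert to the normal: θ₁ = 90° − 44.8° = 45.2°.
sin θ₁/V₁ = sin θ₂/V₂ ⇒ sin θ₂ = 0.41·sin 45.2°/1.64 = 0.41·0.7096/1.64 = 0.1774.
θ₂ = arcsin 0.1774 = 10.22° from the normal.
From the interface: 90° − 10.22° = 79.78°.

79.8°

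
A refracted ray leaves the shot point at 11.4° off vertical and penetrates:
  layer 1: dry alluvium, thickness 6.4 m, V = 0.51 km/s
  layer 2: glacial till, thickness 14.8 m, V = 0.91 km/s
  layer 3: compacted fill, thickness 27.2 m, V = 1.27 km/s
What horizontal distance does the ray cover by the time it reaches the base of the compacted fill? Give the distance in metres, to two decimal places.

Ray parameter p = sin 11.4° / 0.51 km/s = 3.8756e-01 s/km.
Layer 1: θ = 11.40°; offset = 6.4·tan 11.40° = 1.2905 m.
Layer 2: sin θ = p·0.91 = 0.3527 → θ = 20.65°; offset = 14.8·tan 20.65° = 5.5781 m.
Layer 3: sin θ = p·1.27 = 0.4922 → θ = 29.49°; offset = 27.2·tan 29.49° = 15.3800 m.
Σ offsets = 22.2486 m.

22.25 m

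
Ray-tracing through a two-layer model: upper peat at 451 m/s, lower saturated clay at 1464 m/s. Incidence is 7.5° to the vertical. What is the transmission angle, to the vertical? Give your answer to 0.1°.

sin θ₁/V₁ = sin θ₂/V₂ ⇒ sin θ₂ = 1464·sin 7.5°/451 = 1464·0.1305/451 = 0.4237.
θ₂ = arcsin 0.4237 = 25.07° from the normal.

25.1°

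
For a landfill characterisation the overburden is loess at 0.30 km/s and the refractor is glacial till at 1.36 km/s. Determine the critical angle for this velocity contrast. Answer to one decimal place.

12.7°

At critical incidence the refracted ray runs along the interface (θ₂ = 90°), so sin θ_c = V₁/V₂.
θ_c = arcsin(0.30/1.36) = arcsin 0.2206 = 12.74°.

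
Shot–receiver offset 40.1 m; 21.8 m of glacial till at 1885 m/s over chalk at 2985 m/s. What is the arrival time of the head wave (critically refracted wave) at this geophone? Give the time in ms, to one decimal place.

t = x/V₂ + 2h·√(V₂²−V₁²)/(V₁V₂).
√(V₂²−V₁²) = √(2985²−1885²) = 2314.5 m/s; delay term = 2·21.8·2314.5/(1885·2985) = 0.01793 s.
t = 40.1/2985 + 0.01793 = 0.03137 s.

31.4 ms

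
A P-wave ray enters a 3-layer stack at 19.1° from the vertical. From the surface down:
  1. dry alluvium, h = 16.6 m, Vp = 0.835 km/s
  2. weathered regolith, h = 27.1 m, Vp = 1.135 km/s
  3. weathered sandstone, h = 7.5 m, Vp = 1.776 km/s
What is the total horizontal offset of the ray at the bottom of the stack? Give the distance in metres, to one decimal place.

Ray parameter p = sin 19.1° / 0.835 km/s = 3.9188e-01 s/km.
Layer 1: θ = 19.10°; offset = 16.6·tan 19.10° = 5.748 m.
Layer 2: sin θ = p·1.135 = 0.4448 → θ = 26.41°; offset = 27.1·tan 26.41° = 13.458 m.
Layer 3: sin θ = p·1.776 = 0.6960 → θ = 44.10°; offset = 7.5·tan 44.10° = 7.269 m.
Σ offsets = 26.476 m.

26.5 m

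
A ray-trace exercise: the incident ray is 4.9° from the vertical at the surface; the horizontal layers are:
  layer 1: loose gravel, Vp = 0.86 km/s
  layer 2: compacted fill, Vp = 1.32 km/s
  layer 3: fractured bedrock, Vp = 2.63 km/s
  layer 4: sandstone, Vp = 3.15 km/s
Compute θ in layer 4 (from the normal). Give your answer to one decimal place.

18.2°

Ray parameter p = sin 4.9° / 0.86 = 9.9322e-02 s/km.
sin θ_4 = p·V_4 = 9.9322e-02 × 3.15 = 0.3129.
θ_4 = 18.23° from the vertical.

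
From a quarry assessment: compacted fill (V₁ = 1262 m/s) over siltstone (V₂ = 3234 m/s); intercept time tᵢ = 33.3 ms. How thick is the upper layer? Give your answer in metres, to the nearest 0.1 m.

h = tᵢ·V₁·V₂ / (2·√(V₂²−V₁²)).
√(V₂²−V₁²) = √(3234² − 1262²) = 2977.6 m/s.
h = 0.0333 s × 1262 × 3234 / (2 × 2977.6) = 22.82 m.

22.8 m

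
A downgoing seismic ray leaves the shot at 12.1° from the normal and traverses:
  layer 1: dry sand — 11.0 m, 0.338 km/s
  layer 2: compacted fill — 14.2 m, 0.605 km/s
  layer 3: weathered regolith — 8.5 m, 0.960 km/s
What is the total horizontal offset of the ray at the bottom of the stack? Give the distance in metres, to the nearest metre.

p = sin θ₁/V₁ = sin 12.1°/0.338 = 6.2017e-01 s/km is conserved through the stack.
Layer 1: θ = 12.10°; offset = 11.0·tan 12.10° = 2.358 m.
Layer 2: sin θ = p·0.605 = 0.3752 → θ = 22.04°; offset = 14.2·tan 22.04° = 5.748 m.
Layer 3: sin θ = p·0.960 = 0.5954 → θ = 36.54°; offset = 8.5·tan 36.54° = 6.299 m.
Summing the layer offsets gives 14.405 m.

14 m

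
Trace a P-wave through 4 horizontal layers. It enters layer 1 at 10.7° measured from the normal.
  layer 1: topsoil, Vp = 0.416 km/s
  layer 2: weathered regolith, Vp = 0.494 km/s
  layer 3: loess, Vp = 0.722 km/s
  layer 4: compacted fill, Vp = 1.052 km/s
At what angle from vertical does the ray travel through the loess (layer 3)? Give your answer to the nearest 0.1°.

18.8°

Ray parameter p = sin 10.7° / 0.416 = 4.4631e-01 s/km.
sin θ_3 = p·V_3 = 4.4631e-01 × 0.722 = 0.3222.
θ_3 = 18.80° from the vertical.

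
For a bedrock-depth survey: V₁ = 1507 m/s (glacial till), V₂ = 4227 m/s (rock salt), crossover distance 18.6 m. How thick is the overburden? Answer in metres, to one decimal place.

x_cross = 2h·√((V₂+V₁)/(V₂−V₁)) → h = x_cross / (2·√((V₂+V₁)/(V₂−V₁))).
√((V₂+V₁)/(V₂−V₁)) = √((4227+1507)/(4227−1507)) = 1.4519.
h = 18.6 / (2·1.4519) = 6.41 m.

6.4 m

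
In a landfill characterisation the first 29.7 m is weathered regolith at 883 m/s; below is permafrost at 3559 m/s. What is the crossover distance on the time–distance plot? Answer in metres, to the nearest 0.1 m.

76.5 m

x_cross = 2h·√((V₂+V₁)/(V₂−V₁)).
(V₂+V₁)/(V₂−V₁) = (3559+883)/(3559−883) = 1.6599; √ = 1.2884.
x_cross = 2·29.7·1.2884 = 76.53 m.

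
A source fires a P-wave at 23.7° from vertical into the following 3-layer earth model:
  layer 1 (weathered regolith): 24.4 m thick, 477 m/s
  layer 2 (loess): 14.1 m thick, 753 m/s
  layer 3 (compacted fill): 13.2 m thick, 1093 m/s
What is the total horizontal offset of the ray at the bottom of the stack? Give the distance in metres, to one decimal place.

53.5 m

Apply Snell's law at each interface; in layer i the horizontal offset is hᵢ·tan θᵢ.
Layer 1: θ = 23.70°; offset = 24.4·tan 23.70° = 10.711 m.
Layer 2: sin θ = 753·sin 23.7°/477 = 0.6345, θ = 39.38°; offset = 14.1·tan 39.38° = 11.575 m.
Layer 3: sin θ = 1093·sin 23.7°/477 = 0.9210, θ = 67.08°; offset = 13.2·tan 67.08° = 31.213 m.
Summing the layer offsets gives 53.499 m.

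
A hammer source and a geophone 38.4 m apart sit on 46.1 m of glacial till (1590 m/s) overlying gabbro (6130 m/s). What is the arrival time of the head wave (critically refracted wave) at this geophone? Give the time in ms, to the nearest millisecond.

62 ms

θ_c = arcsin(V₁/V₂) = arcsin(1590/6130) = 15.03°, cos θ_c = 0.9658.
Intercept time tᵢ = 2h cos θ_c / V₁ = 2·46.1·0.9658/1590 = 0.05600 s.
t = x/V₂ + tᵢ = 38.4/6130 + 0.05600 = 0.06227 s.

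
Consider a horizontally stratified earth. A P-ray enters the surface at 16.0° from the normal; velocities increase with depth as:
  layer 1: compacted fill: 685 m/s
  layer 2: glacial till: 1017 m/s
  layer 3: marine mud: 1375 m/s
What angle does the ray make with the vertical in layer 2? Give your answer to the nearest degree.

24°

Ray parameter p = sin 16.0° / 685 = 4.0239e-04 s/m.
sin θ_2 = p·V_2 = 4.0239e-04 × 1017 = 0.4092.
θ_2 = arcsin 0.4092 = 24.16°.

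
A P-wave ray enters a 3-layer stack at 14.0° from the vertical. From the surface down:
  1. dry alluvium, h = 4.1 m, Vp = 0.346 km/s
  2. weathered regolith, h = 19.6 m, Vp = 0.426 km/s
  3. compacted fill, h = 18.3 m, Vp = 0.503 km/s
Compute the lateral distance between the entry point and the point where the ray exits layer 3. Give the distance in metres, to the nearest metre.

p = sin θ₁/V₁ = sin 14.0°/0.346 = 6.9920e-01 s/km is conserved through the stack.
Layer 1: θ = 14.00°; offset = 4.1·tan 14.00° = 1.022 m.
Layer 2: sin θ = p·0.426 = 0.2979 → θ = 17.33°; offset = 19.6·tan 17.33° = 6.116 m.
Layer 3: sin θ = p·0.503 = 0.3517 → θ = 20.59°; offset = 18.3·tan 20.59° = 6.875 m.
Total horizontal offset = 14.013 m.

14 m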